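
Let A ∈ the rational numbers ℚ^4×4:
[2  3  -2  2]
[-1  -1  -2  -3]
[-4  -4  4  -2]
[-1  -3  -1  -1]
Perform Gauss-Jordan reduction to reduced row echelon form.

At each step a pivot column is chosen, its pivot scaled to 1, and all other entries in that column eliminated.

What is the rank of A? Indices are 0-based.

rank = 4

pivot(0,0)=2: scale R0 → (1, 3/2, -1, 1)
  clear (1,0): R1 −= (-1)R0 → (0, 1/2, -3, -2)
  clear (2,0): R2 −= (-4)R0 → (0, 2, 0, 2)
  clear (3,0): R3 −= (-1)R0 → (0, -3/2, -2, 0)
pivot(1,1)=1/2: scale R1 → (0, 1, -6, -4)
  clear (0,1): R0 −= (3/2)R1 → (1, 0, 8, 7)
  clear (2,1): R2 −= (2)R1 → (0, 0, 12, 10)
  clear (3,1): R3 −= (-3/2)R1 → (0, 0, -11, -6)
pivot(2,2)=12: scale R2 → (0, 0, 1, 5/6)
  clear (0,2): R0 −= (8)R2 → (1, 0, 0, 1/3)
  clear (1,2): R1 −= (-6)R2 → (0, 1, 0, 1)
  clear (3,2): R3 −= (-11)R2 → (0, 0, 0, 19/6)
pivot(3,3)=19/6: scale R3 → (0, 0, 0, 1)
  clear (0,3): R0 −= (1/3)R3 → (1, 0, 0, 0)
  clear (1,3): R1 −= (1)R3 → (0, 1, 0, 0)
  clear (2,3): R2 −= (5/6)R3 → (0, 0, 1, 0)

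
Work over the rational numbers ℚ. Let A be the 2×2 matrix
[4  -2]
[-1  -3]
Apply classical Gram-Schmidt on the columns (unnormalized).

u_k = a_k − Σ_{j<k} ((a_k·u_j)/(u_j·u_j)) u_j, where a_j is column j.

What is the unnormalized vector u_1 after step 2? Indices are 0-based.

u_1 = (-14/17, -56/17)

Step 1: u_0 = a_0 = (4, -1).
Step 2: u_1 = a_1 − (-5/17)·u_0 = (-14/17, -56/17).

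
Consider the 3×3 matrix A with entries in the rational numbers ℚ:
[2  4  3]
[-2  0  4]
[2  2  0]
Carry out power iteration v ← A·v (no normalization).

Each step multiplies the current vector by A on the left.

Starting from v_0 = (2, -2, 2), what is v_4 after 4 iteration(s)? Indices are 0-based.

v_0 = (2, -2, 2).
v_1 = A·v_0 = (2, 4, 0).
v_2 = A·v_1 = (20, -4, 12).
v_3 = A·v_2 = (60, 8, 32).
v_4 = A·v_3 = (248, 8, 136).

v_4 = (248, 8, 136)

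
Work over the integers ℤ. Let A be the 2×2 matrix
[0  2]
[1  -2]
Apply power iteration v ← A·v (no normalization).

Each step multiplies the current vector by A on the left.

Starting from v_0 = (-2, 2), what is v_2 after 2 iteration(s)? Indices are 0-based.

v_2 = (-12, 16)

v_0 = (-2, 2).
v_1 = A·v_0 = (4, -6).
v_2 = A·v_1 = (-12, 16).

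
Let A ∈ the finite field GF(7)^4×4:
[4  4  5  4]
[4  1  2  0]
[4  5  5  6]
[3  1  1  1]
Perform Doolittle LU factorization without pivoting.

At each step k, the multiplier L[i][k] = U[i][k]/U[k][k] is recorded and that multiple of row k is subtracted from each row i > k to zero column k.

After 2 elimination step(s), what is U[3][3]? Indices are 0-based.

U[3][3] = 3

k=0: U[0][0]=4
  eliminate (1,0): mult=1, new row 1: (0, 4, 4, 3); set L[1][0]=1
  eliminate (2,0): mult=1, new row 2: (0, 1, 0, 2); set L[2][0]=1
  eliminate (3,0): mult=6, new row 3: (0, 5, 6, 5); set L[3][0]=6
k=1: U[1][1]=4
  eliminate (2,1): mult=2, new row 2: (0, 0, 6, 3); set L[2][1]=2
  eliminate (3,1): mult=3, new row 3: (0, 0, 1, 3); set L[3][1]=3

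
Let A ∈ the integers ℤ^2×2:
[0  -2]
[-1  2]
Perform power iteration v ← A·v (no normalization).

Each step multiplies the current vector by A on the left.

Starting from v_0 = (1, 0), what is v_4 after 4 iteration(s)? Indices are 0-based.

v_0 = (1, 0).
v_1 = A·v_0 = (0, -1).
v_2 = A·v_1 = (2, -2).
v_3 = A·v_2 = (4, -6).
v_4 = A·v_3 = (12, -16).

v_4 = (12, -16)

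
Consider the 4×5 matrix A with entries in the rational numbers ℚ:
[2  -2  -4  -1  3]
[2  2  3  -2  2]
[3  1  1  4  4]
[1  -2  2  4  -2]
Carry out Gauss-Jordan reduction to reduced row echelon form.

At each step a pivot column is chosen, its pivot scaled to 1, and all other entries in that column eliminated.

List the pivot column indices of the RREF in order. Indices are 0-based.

pivot columns: 0, 1, 2, 3

pivot(0,0)=2: scale R0 → (1, -1, -2, -1/2, 3/2)
  clear (1,0): R1 −= (2)R0 → (0, 4, 7, -1, -1)
  clear (2,0): R2 −= (3)R0 → (0, 4, 7, 11/2, -1/2)
  clear (3,0): R3 −= (1)R0 → (0, -1, 4, 9/2, -7/2)
pivot(1,1)=4: scale R1 → (0, 1, 7/4, -1/4, -1/4)
  clear (0,1): R0 −= (-1)R1 → (1, 0, -1/4, -3/4, 5/4)
  clear (2,1): R2 −= (4)R1 → (0, 0, 0, 13/2, 1/2)
  clear (3,1): R3 −= (-1)R1 → (0, 0, 23/4, 17/4, -15/4)
pivot(2,2): swap R2↔R3
pivot(2,2)=23/4: scale R2 → (0, 0, 1, 17/23, -15/23)
  clear (0,2): R0 −= (-1/4)R2 → (1, 0, 0, -13/23, 25/23)
  clear (1,2): R1 −= (7/4)R2 → (0, 1, 0, -71/46, 41/46)
pivot(3,3)=13/2: scale R3 → (0, 0, 0, 1, 1/13)
  clear (0,3): R0 −= (-13/23)R3 → (1, 0, 0, 0, 26/23)
  clear (1,3): R1 −= (-71/46)R3 → (0, 1, 0, 0, 302/299)
  clear (2,3): R2 −= (17/23)R3 → (0, 0, 1, 0, -212/299)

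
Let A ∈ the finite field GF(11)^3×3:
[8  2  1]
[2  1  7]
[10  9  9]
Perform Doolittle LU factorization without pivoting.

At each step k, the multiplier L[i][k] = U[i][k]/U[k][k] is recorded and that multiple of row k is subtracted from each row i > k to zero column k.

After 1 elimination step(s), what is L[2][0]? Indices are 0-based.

L[2][0] = 4

[col 0] pivot 8
  R1 -= 3*R0 → (0, 6, 4)  (L[1][0] := 3)
  R2 -= 4*R0 → (0, 1, 5)  (L[2][0] := 4)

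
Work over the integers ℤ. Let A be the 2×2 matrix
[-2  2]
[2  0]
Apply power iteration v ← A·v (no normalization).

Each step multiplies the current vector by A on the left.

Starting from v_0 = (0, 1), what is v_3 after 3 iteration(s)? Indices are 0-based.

v_3 = (16, -8)

v_0 = (0, 1).
v_1 = A·v_0 = (2, 0).
v_2 = A·v_1 = (-4, 4).
v_3 = A·v_2 = (16, -8).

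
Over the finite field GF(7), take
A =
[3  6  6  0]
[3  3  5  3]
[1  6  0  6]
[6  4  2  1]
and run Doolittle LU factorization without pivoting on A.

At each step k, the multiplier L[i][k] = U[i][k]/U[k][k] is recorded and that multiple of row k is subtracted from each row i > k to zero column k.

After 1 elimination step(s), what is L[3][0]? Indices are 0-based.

[col 0] pivot 3
  R1 -= 1*R0 → (0, 4, 6, 3)  (L[1][0] := 1)
  R2 -= 5*R0 → (0, 4, 5, 6)  (L[2][0] := 5)
  R3 -= 2*R0 → (0, 6, 4, 1)  (L[3][0] := 2)

L[3][0] = 2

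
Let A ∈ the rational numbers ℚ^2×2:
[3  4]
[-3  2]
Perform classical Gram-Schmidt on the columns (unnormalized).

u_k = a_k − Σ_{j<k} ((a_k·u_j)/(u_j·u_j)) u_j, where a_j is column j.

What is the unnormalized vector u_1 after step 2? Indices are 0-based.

u_1 = (3, 3)

Step 1: u_0 = a_0 = (3, -3).
Step 2: u_1 = a_1 − (1/3)·u_0 = (3, 3).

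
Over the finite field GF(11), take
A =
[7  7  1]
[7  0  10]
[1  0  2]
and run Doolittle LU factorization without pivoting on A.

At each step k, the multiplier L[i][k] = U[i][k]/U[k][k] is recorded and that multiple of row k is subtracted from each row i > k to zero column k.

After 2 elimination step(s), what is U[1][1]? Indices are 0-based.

k=0: U[0][0]=7
  eliminate (1,0): mult=1, new row 1: (0, 4, 9); set L[1][0]=1
  eliminate (2,0): mult=8, new row 2: (0, 10, 5); set L[2][0]=8
k=1: U[1][1]=4
  eliminate (2,1): mult=8, new row 2: (0, 0, 10); set L[2][1]=8

U[1][1] = 4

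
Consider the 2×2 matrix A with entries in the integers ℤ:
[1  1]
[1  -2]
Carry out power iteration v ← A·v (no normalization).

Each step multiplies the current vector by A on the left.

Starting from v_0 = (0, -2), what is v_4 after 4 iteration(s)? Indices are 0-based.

v_4 = (14, -52)

v_0 = (0, -2).
v_1 = A·v_0 = (-2, 4).
v_2 = A·v_1 = (2, -10).
v_3 = A·v_2 = (-8, 22).
v_4 = A·v_3 = (14, -52).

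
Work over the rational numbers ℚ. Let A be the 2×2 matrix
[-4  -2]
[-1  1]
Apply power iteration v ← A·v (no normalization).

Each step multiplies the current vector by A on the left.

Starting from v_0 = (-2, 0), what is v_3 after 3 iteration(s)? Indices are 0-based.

v_3 = (156, 30)

v_0 = (-2, 0).
v_1 = A·v_0 = (8, 2).
v_2 = A·v_1 = (-36, -6).
v_3 = A·v_2 = (156, 30).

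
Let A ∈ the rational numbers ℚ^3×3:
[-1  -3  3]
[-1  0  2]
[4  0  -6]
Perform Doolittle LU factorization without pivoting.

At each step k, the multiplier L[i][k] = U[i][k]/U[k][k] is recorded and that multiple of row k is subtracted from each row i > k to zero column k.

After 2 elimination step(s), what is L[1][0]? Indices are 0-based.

Step 1: pivot at (0,0) is -1.
  row1 ← row1 − (1)·row0  ⇒  L[1][0]=1, U row1=(0, 3, -1)
  row2 ← row2 − (-4)·row0  ⇒  L[2][0]=-4, U row2=(0, -12, 6)
Step 2: pivot at (1,1) is 3.
  row2 ← row2 − (-4)·row1  ⇒  L[2][1]=-4, U row2=(0, 0, 2)

L[1][0] = 1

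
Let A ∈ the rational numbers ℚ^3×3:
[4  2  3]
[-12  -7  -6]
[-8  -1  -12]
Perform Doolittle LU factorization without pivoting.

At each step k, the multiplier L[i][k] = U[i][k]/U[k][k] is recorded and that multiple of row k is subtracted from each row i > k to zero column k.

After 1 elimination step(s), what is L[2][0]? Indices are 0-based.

L[2][0] = -2

[col 0] pivot 4
  R1 -= -3*R0 → (0, -1, 3)  (L[1][0] := -3)
  R2 -= -2*R0 → (0, 3, -6)  (L[2][0] := -2)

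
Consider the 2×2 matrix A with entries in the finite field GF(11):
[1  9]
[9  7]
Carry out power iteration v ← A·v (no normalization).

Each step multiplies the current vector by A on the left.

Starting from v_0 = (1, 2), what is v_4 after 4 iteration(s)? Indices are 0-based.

v_0 = (1, 2).
v_1 = A·v_0 = (8, 1).
v_2 = A·v_1 = (6, 2).
v_3 = A·v_2 = (2, 2).
v_4 = A·v_3 = (9, 10).

v_4 = (9, 10)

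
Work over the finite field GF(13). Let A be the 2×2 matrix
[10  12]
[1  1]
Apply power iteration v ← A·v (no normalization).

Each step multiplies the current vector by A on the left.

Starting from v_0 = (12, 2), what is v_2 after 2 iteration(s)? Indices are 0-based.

v_0 = (12, 2).
v_1 = A·v_0 = (1, 1).
v_2 = A·v_1 = (9, 2).

v_2 = (9, 2)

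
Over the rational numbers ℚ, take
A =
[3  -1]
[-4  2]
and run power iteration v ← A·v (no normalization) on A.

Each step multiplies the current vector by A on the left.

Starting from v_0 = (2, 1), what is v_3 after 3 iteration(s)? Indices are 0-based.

v_0 = (2, 1).
v_1 = A·v_0 = (5, -6).
v_2 = A·v_1 = (21, -32).
v_3 = A·v_2 = (95, -148).

v_3 = (95, -148)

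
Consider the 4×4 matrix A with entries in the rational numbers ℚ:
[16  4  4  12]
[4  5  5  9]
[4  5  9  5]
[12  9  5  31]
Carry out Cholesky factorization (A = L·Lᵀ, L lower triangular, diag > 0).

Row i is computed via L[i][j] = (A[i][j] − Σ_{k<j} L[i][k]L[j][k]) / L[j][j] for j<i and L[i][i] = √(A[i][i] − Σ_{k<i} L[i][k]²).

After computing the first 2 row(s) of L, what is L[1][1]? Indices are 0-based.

Step 1: L[0][0] = √(16) = 4.
  L[1][0] = (4) / L[0][0] = 1.
Step 2: L[1][1] = √(4) = 2.

L[1][1] = 2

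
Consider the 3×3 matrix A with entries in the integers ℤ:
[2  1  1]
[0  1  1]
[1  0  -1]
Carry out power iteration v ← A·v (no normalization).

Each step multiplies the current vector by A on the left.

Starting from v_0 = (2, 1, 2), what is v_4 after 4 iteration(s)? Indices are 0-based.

v_0 = (2, 1, 2).
v_1 = A·v_0 = (7, 3, 0).
v_2 = A·v_1 = (17, 3, 7).
v_3 = A·v_2 = (44, 10, 10).
v_4 = A·v_3 = (108, 20, 34).

v_4 = (108, 20, 34)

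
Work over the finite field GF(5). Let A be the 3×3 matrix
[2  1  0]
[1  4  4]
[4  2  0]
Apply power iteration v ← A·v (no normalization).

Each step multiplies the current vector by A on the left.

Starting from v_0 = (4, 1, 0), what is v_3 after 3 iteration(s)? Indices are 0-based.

v_0 = (4, 1, 0).
v_1 = A·v_0 = (4, 3, 3).
v_2 = A·v_1 = (1, 3, 2).
v_3 = A·v_2 = (0, 1, 0).

v_3 = (0, 1, 0)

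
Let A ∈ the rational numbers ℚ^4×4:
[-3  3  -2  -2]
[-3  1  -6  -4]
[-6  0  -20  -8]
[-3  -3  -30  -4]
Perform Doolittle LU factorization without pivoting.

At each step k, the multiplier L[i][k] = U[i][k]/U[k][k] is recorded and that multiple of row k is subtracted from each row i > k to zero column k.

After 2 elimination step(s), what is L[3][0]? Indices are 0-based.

L[3][0] = 1

k=0: U[0][0]=-3
  eliminate (1,0): mult=1, new row 1: (0, -2, -4, -2); set L[1][0]=1
  eliminate (2,0): mult=2, new row 2: (0, -6, -16, -4); set L[2][0]=2
  eliminate (3,0): mult=1, new row 3: (0, -6, -28, -2); set L[3][0]=1
k=1: U[1][1]=-2
  eliminate (2,1): mult=3, new row 2: (0, 0, -4, 2); set L[2][1]=3
  eliminate (3,1): mult=3, new row 3: (0, 0, -16, 4); set L[3][1]=3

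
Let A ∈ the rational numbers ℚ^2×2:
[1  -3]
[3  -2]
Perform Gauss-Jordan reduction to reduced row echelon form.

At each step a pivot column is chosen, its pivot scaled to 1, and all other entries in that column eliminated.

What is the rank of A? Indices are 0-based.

step 1: normalize row 0 (÷1) = (1, -3)
  row 1: subtract 3×row0 = (0, 7)
step 2: normalize row 1 (÷7) = (0, 1)
  row 0: subtract -3×row1 = (1, 0)

rank = 2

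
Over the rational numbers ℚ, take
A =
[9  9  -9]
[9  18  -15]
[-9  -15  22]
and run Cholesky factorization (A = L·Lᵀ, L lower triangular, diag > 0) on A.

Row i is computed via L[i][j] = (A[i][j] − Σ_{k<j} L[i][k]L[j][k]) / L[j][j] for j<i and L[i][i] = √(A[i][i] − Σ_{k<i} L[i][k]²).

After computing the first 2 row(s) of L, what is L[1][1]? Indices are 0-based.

L[1][1] = 3

Step 1: L[0][0] = √(9) = 3.
  L[1][0] = (9) / L[0][0] = 3.
Step 2: L[1][1] = √(9) = 3.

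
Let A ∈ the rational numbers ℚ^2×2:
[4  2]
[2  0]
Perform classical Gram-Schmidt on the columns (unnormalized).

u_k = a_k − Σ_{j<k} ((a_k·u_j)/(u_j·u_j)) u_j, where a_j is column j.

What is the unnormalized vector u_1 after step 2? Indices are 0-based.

Step 1: u_0 = a_0 = (4, 2).
Step 2: u_1 = a_1 − (2/5)·u_0 = (2/5, -4/5).

u_1 = (2/5, -4/5)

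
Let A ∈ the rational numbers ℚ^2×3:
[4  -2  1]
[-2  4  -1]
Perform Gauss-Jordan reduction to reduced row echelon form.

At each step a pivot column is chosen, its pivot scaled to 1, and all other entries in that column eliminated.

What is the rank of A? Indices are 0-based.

step 1: normalize row 0 (÷4) = (1, -1/2, 1/4)
  row 1: subtract -2×row0 = (0, 3, -1/2)
step 2: normalize row 1 (÷3) = (0, 1, -1/6)
  row 0: subtract -1/2×row1 = (1, 0, 1/6)

rank = 2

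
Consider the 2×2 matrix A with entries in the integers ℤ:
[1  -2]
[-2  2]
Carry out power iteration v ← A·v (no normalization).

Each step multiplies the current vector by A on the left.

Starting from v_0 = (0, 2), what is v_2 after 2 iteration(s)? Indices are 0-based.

v_2 = (-12, 16)

v_0 = (0, 2).
v_1 = A·v_0 = (-4, 4).
v_2 = A·v_1 = (-12, 16).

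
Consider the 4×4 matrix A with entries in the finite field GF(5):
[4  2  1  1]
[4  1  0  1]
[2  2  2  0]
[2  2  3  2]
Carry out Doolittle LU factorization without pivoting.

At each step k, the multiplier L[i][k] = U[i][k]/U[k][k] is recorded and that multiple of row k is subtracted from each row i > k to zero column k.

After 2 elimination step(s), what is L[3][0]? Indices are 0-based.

Step 1: pivot at (0,0) is 4.
  row1 ← row1 − (1)·row0  ⇒  L[1][0]=1, U row1=(0, 4, 4, 0)
  row2 ← row2 − (3)·row0  ⇒  L[2][0]=3, U row2=(0, 1, 4, 2)
  row3 ← row3 − (3)·row0  ⇒  L[3][0]=3, U row3=(0, 1, 0, 4)
Step 2: pivot at (1,1) is 4.
  row2 ← row2 − (4)·row1  ⇒  L[2][1]=4, U row2=(0, 0, 3, 2)
  row3 ← row3 − (4)·row1  ⇒  L[3][1]=4, U row3=(0, 0, 4, 4)

L[3][0] = 3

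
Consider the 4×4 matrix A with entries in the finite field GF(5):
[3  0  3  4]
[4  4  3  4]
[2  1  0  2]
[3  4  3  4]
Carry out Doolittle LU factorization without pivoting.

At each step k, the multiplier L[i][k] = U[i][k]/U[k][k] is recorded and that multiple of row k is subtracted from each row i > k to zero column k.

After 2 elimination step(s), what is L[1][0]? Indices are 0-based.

k=0: U[0][0]=3
  eliminate (1,0): mult=3, new row 1: (0, 4, 4, 2); set L[1][0]=3
  eliminate (2,0): mult=4, new row 2: (0, 1, 3, 1); set L[2][0]=4
  eliminate (3,0): mult=1, new row 3: (0, 4, 0, 0); set L[3][0]=1
k=1: U[1][1]=4
  eliminate (2,1): mult=4, new row 2: (0, 0, 2, 3); set L[2][1]=4
  eliminate (3,1): mult=1, new row 3: (0, 0, 1, 3); set L[3][1]=1

L[1][0] = 3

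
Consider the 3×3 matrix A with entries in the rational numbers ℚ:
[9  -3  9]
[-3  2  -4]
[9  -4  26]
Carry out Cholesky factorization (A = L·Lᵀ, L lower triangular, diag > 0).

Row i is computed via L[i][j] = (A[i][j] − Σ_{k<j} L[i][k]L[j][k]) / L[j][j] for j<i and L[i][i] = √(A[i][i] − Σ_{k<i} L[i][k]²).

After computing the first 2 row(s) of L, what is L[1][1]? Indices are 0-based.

L[1][1] = 1

Step 1: L[0][0] = √(9) = 3.
  L[1][0] = (-3) / L[0][0] = -1.
Step 2: L[1][1] = √(1) = 1.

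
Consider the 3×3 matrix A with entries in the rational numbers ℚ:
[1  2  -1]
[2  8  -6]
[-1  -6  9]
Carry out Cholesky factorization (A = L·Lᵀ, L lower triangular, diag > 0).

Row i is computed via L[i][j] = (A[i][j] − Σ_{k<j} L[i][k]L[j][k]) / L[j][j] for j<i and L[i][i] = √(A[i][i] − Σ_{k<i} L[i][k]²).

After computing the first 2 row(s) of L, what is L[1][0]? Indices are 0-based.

L[1][0] = 2

Step 1: L[0][0] = √(1) = 1.
  L[1][0] = (2) / L[0][0] = 2.
Step 2: L[1][1] = √(4) = 2.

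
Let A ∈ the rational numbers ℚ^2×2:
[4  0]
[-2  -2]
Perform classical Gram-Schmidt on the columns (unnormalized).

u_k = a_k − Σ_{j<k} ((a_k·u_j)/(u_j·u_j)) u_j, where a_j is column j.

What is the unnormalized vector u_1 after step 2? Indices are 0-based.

Step 1: u_0 = a_0 = (4, -2).
Step 2: u_1 = a_1 − (1/5)·u_0 = (-4/5, -8/5).

u_1 = (-4/5, -8/5)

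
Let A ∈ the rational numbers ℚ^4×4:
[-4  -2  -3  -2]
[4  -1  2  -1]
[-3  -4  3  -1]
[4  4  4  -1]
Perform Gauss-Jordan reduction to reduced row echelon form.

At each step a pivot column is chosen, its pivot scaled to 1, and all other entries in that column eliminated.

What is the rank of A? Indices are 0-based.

rank = 4

pivot(0,0)=-4: scale R0 → (1, 1/2, 3/4, 1/2)
  clear (1,0): R1 −= (4)R0 → (0, -3, -1, -3)
  clear (2,0): R2 −= (-3)R0 → (0, -5/2, 21/4, 1/2)
  clear (3,0): R3 −= (4)R0 → (0, 2, 1, -3)
pivot(1,1)=-3: scale R1 → (0, 1, 1/3, 1)
  clear (0,1): R0 −= (1/2)R1 → (1, 0, 7/12, 0)
  clear (2,1): R2 −= (-5/2)R1 → (0, 0, 73/12, 3)
  clear (3,1): R3 −= (2)R1 → (0, 0, 1/3, -5)
pivot(2,2)=73/12: scale R2 → (0, 0, 1, 36/73)
  clear (0,2): R0 −= (7/12)R2 → (1, 0, 0, -21/73)
  clear (1,2): R1 −= (1/3)R2 → (0, 1, 0, 61/73)
  clear (3,2): R3 −= (1/3)R2 → (0, 0, 0, -377/73)
pivot(3,3)=-377/73: scale R3 → (0, 0, 0, 1)
  clear (0,3): R0 −= (-21/73)R3 → (1, 0, 0, 0)
  clear (1,3): R1 −= (61/73)R3 → (0, 1, 0, 0)
  clear (2,3): R2 −= (36/73)R3 → (0, 0, 1, 0)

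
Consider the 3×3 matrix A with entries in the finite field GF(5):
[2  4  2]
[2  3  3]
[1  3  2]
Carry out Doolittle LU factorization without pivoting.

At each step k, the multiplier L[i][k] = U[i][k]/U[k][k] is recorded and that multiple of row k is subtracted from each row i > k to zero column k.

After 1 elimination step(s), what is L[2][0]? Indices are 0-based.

L[2][0] = 3

Step 1: pivot at (0,0) is 2.
  row1 ← row1 − (1)·row0  ⇒  L[1][0]=1, U row1=(0, 4, 1)
  row2 ← row2 − (3)·row0  ⇒  L[2][0]=3, U row2=(0, 1, 1)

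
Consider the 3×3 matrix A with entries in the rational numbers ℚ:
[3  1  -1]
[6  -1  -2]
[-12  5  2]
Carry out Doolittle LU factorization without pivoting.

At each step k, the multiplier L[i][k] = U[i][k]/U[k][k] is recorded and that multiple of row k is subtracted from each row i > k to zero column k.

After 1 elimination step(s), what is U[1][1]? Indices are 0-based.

k=0: U[0][0]=3
  eliminate (1,0): mult=2, new row 1: (0, -3, 0); set L[1][0]=2
  eliminate (2,0): mult=-4, new row 2: (0, 9, -2); set L[2][0]=-4

U[1][1] = -3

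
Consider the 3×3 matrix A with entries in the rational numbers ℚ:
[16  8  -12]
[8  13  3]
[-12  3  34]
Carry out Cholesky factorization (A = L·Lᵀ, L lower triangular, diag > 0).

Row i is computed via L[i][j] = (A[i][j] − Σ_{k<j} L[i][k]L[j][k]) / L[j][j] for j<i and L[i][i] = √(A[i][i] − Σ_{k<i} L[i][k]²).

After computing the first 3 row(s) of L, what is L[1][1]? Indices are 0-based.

Step 1: L[0][0] = √(16) = 4.
  L[1][0] = (8) / L[0][0] = 2.
Step 2: L[1][1] = √(9) = 3.
  L[2][0] = (-12) / L[0][0] = -3.
  L[2][1] = (9) / L[1][1] = 3.
Step 3: L[2][2] = √(16) = 4.

L[1][1] = 3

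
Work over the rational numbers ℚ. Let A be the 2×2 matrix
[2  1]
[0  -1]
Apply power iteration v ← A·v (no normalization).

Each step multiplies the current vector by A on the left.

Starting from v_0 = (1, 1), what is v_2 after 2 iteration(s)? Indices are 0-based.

v_2 = (5, 1)

v_0 = (1, 1).
v_1 = A·v_0 = (3, -1).
v_2 = A·v_1 = (5, 1).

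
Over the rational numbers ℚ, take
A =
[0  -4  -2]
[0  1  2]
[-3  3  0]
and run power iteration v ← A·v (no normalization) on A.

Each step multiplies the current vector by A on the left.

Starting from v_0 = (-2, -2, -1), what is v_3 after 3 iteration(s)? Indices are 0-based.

v_3 = (100, -88, -60)

v_0 = (-2, -2, -1).
v_1 = A·v_0 = (10, -4, 0).
v_2 = A·v_1 = (16, -4, -42).
v_3 = A·v_2 = (100, -88, -60).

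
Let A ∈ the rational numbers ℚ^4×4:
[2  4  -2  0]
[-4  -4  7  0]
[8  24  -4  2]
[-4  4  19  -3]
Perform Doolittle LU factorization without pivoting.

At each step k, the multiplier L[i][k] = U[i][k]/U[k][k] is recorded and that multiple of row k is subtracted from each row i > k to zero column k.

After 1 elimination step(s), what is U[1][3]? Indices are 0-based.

U[1][3] = 0

[col 0] pivot 2
  R1 -= -2*R0 → (0, 4, 3, 0)  (L[1][0] := -2)
  R2 -= 4*R0 → (0, 8, 4, 2)  (L[2][0] := 4)
  R3 -= -2*R0 → (0, 12, 15, -3)  (L[3][0] := -2)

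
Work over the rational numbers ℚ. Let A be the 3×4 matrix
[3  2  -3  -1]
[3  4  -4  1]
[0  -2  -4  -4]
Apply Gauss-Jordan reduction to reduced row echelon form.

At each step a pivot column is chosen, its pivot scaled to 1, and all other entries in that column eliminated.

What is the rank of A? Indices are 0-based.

rank = 3

step 1: normalize row 0 (÷3) = (1, 2/3, -1, -1/3)
  row 1: subtract 3×row0 = (0, 2, -1, 2)
step 2: normalize row 1 (÷2) = (0, 1, -1/2, 1)
  row 0: subtract 2/3×row1 = (1, 0, -2/3, -1)
  row 2: subtract -2×row1 = (0, 0, -5, -2)
step 3: normalize row 2 (÷-5) = (0, 0, 1, 2/5)
  row 0: subtract -2/3×row2 = (1, 0, 0, -11/15)
  row 1: subtract -1/2×row2 = (0, 1, 0, 6/5)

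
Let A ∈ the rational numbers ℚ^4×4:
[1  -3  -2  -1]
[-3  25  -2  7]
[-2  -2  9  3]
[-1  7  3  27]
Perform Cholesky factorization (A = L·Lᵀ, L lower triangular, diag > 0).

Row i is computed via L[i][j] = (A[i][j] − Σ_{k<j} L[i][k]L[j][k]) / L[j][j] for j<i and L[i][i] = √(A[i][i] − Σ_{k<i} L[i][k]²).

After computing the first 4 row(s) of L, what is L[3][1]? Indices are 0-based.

Step 1: L[0][0] = √(1) = 1.
  L[1][0] = (-3) / L[0][0] = -3.
Step 2: L[1][1] = √(16) = 4.
  L[2][0] = (-2) / L[0][0] = -2.
  L[2][1] = (-8) / L[1][1] = -2.
Step 3: L[2][2] = √(1) = 1.
  L[3][0] = (-1) / L[0][0] = -1.
  L[3][1] = (4) / L[1][1] = 1.
  L[3][2] = (3) / L[2][2] = 3.
Step 4: L[3][3] = √(16) = 4.

L[3][1] = 1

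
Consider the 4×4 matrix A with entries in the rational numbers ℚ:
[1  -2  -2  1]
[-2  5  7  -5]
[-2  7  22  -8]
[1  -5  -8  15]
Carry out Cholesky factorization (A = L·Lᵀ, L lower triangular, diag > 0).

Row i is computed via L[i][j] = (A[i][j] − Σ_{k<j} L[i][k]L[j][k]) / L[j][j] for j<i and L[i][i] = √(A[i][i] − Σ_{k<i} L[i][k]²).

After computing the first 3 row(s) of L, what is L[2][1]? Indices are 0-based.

L[2][1] = 3

Step 1: L[0][0] = √(1) = 1.
  L[1][0] = (-2) / L[0][0] = -2.
Step 2: L[1][1] = √(1) = 1.
  L[2][0] = (-2) / L[0][0] = -2.
  L[2][1] = (3) / L[1][1] = 3.
Step 3: L[2][2] = √(9) = 3.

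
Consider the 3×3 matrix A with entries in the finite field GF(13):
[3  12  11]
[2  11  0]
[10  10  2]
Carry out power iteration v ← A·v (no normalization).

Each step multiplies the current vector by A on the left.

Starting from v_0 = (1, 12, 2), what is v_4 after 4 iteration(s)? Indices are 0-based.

v_4 = (0, 2, 6)

v_0 = (1, 12, 2).
v_1 = A·v_0 = (0, 4, 4).
v_2 = A·v_1 = (1, 5, 9).
v_3 = A·v_2 = (6, 5, 0).
v_4 = A·v_3 = (0, 2, 6).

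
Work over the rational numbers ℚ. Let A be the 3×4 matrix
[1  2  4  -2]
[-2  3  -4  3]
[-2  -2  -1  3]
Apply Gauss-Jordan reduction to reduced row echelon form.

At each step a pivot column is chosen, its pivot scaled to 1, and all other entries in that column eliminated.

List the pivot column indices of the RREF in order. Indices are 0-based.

pivot columns: 0, 1, 2

pivot(0,0)=1: scale R0 → (1, 2, 4, -2)
  clear (1,0): R1 −= (-2)R0 → (0, 7, 4, -1)
  clear (2,0): R2 −= (-2)R0 → (0, 2, 7, -1)
pivot(1,1)=7: scale R1 → (0, 1, 4/7, -1/7)
  clear (0,1): R0 −= (2)R1 → (1, 0, 20/7, -12/7)
  clear (2,1): R2 −= (2)R1 → (0, 0, 41/7, -5/7)
pivot(2,2)=41/7: scale R2 → (0, 0, 1, -5/41)
  clear (0,2): R0 −= (20/7)R2 → (1, 0, 0, -56/41)
  clear (1,2): R1 −= (4/7)R2 → (0, 1, 0, -3/41)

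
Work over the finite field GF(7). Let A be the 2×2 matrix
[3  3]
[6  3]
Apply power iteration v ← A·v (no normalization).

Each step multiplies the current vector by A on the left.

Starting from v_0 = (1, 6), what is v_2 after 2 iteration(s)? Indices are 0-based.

v_0 = (1, 6).
v_1 = A·v_0 = (0, 3).
v_2 = A·v_1 = (2, 2).

v_2 = (2, 2)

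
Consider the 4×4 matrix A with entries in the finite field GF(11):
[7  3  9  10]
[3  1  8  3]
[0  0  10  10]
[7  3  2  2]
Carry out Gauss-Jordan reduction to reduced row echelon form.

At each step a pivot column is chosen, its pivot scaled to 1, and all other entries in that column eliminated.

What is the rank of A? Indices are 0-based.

rank = 4

[1] R0 /= 7  ⇒  (1, 2, 6, 3)
     R1 -= 3·R0  ⇒  (0, 6, 1, 5)
     R3 -= 7·R0  ⇒  (0, 0, 4, 3)
[2] R1 /= 6  ⇒  (0, 1, 2, 10)
     R0 -= 2·R1  ⇒  (1, 0, 2, 5)
[3] R2 /= 10  ⇒  (0, 0, 1, 1)
     R0 -= 2·R2  ⇒  (1, 0, 0, 3)
     R1 -= 2·R2  ⇒  (0, 1, 0, 8)
     R3 -= 4·R2  ⇒  (0, 0, 0, 10)
[4] R3 /= 10  ⇒  (0, 0, 0, 1)
     R0 -= 3·R3  ⇒  (1, 0, 0, 0)
     R1 -= 8·R3  ⇒  (0, 1, 0, 0)
     R2 -= 1·R3  ⇒  (0, 0, 1, 0)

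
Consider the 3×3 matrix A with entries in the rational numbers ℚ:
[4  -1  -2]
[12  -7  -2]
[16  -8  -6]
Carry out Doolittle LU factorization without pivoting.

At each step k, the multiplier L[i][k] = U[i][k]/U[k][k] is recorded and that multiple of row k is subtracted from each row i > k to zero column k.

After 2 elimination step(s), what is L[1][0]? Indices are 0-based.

[col 0] pivot 4
  R1 -= 3*R0 → (0, -4, 4)  (L[1][0] := 3)
  R2 -= 4*R0 → (0, -4, 2)  (L[2][0] := 4)
[col 1] pivot -4
  R2 -= 1*R1 → (0, 0, -2)  (L[2][1] := 1)

L[1][0] = 3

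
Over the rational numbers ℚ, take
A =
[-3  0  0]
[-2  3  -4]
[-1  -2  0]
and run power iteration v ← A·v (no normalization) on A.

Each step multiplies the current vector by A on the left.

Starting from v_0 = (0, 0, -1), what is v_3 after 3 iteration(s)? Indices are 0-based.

v_0 = (0, 0, -1).
v_1 = A·v_0 = (0, 4, 0).
v_2 = A·v_1 = (0, 12, -8).
v_3 = A·v_2 = (0, 68, -24).

v_3 = (0, 68, -24)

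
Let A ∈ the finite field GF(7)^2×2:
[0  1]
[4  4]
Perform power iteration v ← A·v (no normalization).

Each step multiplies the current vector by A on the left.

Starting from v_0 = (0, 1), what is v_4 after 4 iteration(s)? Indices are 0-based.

v_4 = (5, 2)

v_0 = (0, 1).
v_1 = A·v_0 = (1, 4).
v_2 = A·v_1 = (4, 6).
v_3 = A·v_2 = (6, 5).
v_4 = A·v_3 = (5, 2).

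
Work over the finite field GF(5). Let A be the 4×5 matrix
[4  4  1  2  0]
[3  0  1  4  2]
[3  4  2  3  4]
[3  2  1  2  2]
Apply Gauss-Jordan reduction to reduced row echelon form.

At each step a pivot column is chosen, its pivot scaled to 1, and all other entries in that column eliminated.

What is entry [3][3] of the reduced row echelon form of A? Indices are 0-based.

M[3][3] = 0

pivot(0,0)=4: scale R0 → (1, 1, 4, 3, 0)
  clear (1,0): R1 −= (3)R0 → (0, 2, 4, 0, 2)
  clear (2,0): R2 −= (3)R0 → (0, 1, 0, 4, 4)
  clear (3,0): R3 −= (3)R0 → (0, 4, 4, 3, 2)
pivot(1,1)=2: scale R1 → (0, 1, 2, 0, 1)
  clear (0,1): R0 −= (1)R1 → (1, 0, 2, 3, 4)
  clear (2,1): R2 −= (1)R1 → (0, 0, 3, 4, 3)
  clear (3,1): R3 −= (4)R1 → (0, 0, 1, 3, 3)
pivot(2,2)=3: scale R2 → (0, 0, 1, 3, 1)
  clear (0,2): R0 −= (2)R2 → (1, 0, 0, 2, 2)
  clear (1,2): R1 −= (2)R2 → (0, 1, 0, 4, 4)
  clear (3,2): R3 −= (1)R2 → (0, 0, 0, 0, 2)
col 3: no nonzero at/below row 3; advance.
pivot(3,4)=2: scale R3 → (0, 0, 0, 0, 1)
  clear (0,4): R0 −= (2)R3 → (1, 0, 0, 2, 0)
  clear (1,4): R1 −= (4)R3 → (0, 1, 0, 4, 0)
  clear (2,4): R2 −= (1)R3 → (0, 0, 1, 3, 0)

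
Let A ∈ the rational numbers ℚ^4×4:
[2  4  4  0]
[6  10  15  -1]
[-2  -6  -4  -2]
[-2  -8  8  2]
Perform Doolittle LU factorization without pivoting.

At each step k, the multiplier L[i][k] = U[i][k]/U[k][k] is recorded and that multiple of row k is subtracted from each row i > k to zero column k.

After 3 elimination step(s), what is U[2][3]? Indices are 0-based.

k=0: U[0][0]=2
  eliminate (1,0): mult=3, new row 1: (0, -2, 3, -1); set L[1][0]=3
  eliminate (2,0): mult=-1, new row 2: (0, -2, 0, -2); set L[2][0]=-1
  eliminate (3,0): mult=-1, new row 3: (0, -4, 12, 2); set L[3][0]=-1
k=1: U[1][1]=-2
  eliminate (2,1): mult=1, new row 2: (0, 0, -3, -1); set L[2][1]=1
  eliminate (3,1): mult=2, new row 3: (0, 0, 6, 4); set L[3][1]=2
k=2: U[2][2]=-3
  eliminate (3,2): mult=-2, new row 3: (0, 0, 0, 2); set L[3][2]=-2

U[2][3] = -1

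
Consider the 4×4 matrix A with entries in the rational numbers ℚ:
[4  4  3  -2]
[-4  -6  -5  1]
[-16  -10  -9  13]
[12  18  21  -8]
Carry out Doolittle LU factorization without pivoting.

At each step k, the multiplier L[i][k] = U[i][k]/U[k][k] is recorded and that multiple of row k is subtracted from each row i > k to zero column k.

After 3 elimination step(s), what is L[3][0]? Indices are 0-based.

L[3][0] = 3

k=0: U[0][0]=4
  eliminate (1,0): mult=-1, new row 1: (0, -2, -2, -1); set L[1][0]=-1
  eliminate (2,0): mult=-4, new row 2: (0, 6, 3, 5); set L[2][0]=-4
  eliminate (3,0): mult=3, new row 3: (0, 6, 12, -2); set L[3][0]=3
k=1: U[1][1]=-2
  eliminate (2,1): mult=-3, new row 2: (0, 0, -3, 2); set L[2][1]=-3
  eliminate (3,1): mult=-3, new row 3: (0, 0, 6, -5); set L[3][1]=-3
k=2: U[2][2]=-3
  eliminate (3,2): mult=-2, new row 3: (0, 0, 0, -1); set L[3][2]=-2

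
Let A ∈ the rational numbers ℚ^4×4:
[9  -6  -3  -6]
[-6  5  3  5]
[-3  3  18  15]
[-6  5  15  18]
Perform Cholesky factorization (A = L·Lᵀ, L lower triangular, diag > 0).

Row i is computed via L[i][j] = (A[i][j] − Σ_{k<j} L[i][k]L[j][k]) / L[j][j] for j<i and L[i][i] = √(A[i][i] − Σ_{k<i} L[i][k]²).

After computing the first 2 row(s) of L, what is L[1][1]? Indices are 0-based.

L[1][1] = 1

Step 1: L[0][0] = √(9) = 3.
  L[1][0] = (-6) / L[0][0] = -2.
Step 2: L[1][1] = √(1) = 1.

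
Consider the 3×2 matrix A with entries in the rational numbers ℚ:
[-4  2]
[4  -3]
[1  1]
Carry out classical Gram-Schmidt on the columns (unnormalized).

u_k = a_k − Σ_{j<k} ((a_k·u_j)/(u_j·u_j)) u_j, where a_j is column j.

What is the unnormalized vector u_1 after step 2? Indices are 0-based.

u_1 = (-10/33, -23/33, 52/33)

Step 1: u_0 = a_0 = (-4, 4, 1).
Step 2: u_1 = a_1 − (-19/33)·u_0 = (-10/33, -23/33, 52/33).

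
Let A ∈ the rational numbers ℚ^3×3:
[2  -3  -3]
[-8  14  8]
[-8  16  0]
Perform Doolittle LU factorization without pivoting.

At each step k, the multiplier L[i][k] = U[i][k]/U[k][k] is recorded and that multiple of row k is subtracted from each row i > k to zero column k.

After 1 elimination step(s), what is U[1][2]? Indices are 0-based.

U[1][2] = -4

Step 1: pivot at (0,0) is 2.
  row1 ← row1 − (-4)·row0  ⇒  L[1][0]=-4, U row1=(0, 2, -4)
  row2 ← row2 − (-4)·row0  ⇒  L[2][0]=-4, U row2=(0, 4, -12)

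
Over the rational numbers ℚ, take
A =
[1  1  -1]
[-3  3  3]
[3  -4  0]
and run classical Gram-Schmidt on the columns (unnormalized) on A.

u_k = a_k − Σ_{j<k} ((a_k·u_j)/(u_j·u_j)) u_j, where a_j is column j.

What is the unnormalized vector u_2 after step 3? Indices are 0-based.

Step 1: u_0 = a_0 = (1, -3, 3).
Step 2: u_1 = a_1 − (-20/19)·u_0 = (39/19, -3/19, -16/19).
Step 3: u_2 = a_2 − (-10/19)·u_0 − (-24/47)·u_1 = (27/47, 63/47, 54/47).

u_2 = (27/47, 63/47, 54/47)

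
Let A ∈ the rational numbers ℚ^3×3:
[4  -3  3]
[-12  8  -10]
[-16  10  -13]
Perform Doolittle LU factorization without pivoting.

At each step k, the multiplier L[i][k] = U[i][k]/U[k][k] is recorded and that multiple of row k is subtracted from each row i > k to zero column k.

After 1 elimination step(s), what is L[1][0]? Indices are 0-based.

L[1][0] = -3

Step 1: pivot at (0,0) is 4.
  row1 ← row1 − (-3)·row0  ⇒  L[1][0]=-3, U row1=(0, -1, -1)
  row2 ← row2 − (-4)·row0  ⇒  L[2][0]=-4, U row2=(0, -2, -1)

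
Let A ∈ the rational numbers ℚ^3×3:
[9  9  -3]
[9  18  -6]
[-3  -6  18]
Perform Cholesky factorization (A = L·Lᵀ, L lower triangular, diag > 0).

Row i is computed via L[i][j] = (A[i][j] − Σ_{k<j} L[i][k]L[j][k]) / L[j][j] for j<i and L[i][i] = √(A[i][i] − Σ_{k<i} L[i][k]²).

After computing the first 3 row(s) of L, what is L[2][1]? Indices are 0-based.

L[2][1] = -1

Step 1: L[0][0] = √(9) = 3.
  L[1][0] = (9) / L[0][0] = 3.
Step 2: L[1][1] = √(9) = 3.
  L[2][0] = (-3) / L[0][0] = -1.
  L[2][1] = (-3) / L[1][1] = -1.
Step 3: L[2][2] = √(16) = 4.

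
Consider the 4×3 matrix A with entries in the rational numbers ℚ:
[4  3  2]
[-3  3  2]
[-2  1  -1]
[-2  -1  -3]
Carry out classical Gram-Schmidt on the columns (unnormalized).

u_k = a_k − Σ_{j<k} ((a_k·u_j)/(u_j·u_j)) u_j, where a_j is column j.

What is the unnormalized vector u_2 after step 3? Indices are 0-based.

u_2 = (-626/651, 160/217, -767/651, -1205/651)

Step 1: u_0 = a_0 = (4, -3, -2, -2).
Step 2: u_1 = a_1 − (1/11)·u_0 = (29/11, 36/11, 13/11, -9/11).
Step 3: u_2 = a_2 − (10/33)·u_0 − (144/217)·u_1 = (-626/651, 160/217, -767/651, -1205/651).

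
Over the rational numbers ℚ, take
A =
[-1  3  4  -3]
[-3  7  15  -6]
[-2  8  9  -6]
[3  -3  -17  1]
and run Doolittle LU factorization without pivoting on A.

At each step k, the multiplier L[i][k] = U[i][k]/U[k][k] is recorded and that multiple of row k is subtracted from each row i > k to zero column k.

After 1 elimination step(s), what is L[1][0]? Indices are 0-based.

L[1][0] = 3

Step 1: pivot at (0,0) is -1.
  row1 ← row1 − (3)·row0  ⇒  L[1][0]=3, U row1=(0, -2, 3, 3)
  row2 ← row2 − (2)·row0  ⇒  L[2][0]=2, U row2=(0, 2, 1, 0)
  row3 ← row3 − (-3)·row0  ⇒  L[3][0]=-3, U row3=(0, 6, -5, -8)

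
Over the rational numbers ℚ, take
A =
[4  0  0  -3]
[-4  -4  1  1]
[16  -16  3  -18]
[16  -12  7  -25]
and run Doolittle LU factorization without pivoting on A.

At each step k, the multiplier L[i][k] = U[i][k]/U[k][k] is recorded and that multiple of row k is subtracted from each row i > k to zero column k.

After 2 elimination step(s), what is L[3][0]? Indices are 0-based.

L[3][0] = 4

Step 1: pivot at (0,0) is 4.
  row1 ← row1 − (-1)·row0  ⇒  L[1][0]=-1, U row1=(0, -4, 1, -2)
  row2 ← row2 − (4)·row0  ⇒  L[2][0]=4, U row2=(0, -16, 3, -6)
  row3 ← row3 − (4)·row0  ⇒  L[3][0]=4, U row3=(0, -12, 7, -13)
Step 2: pivot at (1,1) is -4.
  row2 ← row2 − (4)·row1  ⇒  L[2][1]=4, U row2=(0, 0, -1, 2)
  row3 ← row3 − (3)·row1  ⇒  L[3][1]=3, U row3=(0, 0, 4, -7)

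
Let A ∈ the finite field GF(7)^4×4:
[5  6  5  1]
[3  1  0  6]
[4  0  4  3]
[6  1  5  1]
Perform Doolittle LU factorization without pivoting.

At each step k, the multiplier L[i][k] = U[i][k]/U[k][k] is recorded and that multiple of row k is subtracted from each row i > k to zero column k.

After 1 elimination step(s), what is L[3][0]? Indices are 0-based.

L[3][0] = 4

k=0: U[0][0]=5
  eliminate (1,0): mult=2, new row 1: (0, 3, 4, 4); set L[1][0]=2
  eliminate (2,0): mult=5, new row 2: (0, 5, 0, 5); set L[2][0]=5
  eliminate (3,0): mult=4, new row 3: (0, 5, 6, 4); set L[3][0]=4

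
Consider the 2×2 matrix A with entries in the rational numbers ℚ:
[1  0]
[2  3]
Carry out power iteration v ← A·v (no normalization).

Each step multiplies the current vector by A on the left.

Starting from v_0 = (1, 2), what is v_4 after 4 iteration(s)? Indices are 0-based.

v_4 = (1, 242)

v_0 = (1, 2).
v_1 = A·v_0 = (1, 8).
v_2 = A·v_1 = (1, 26).
v_3 = A·v_2 = (1, 80).
v_4 = A·v_3 = (1, 242).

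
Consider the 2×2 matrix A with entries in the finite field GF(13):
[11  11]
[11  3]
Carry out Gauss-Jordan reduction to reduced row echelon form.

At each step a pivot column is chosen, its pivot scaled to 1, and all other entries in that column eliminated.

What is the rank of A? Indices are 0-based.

[1] R0 /= 11  ⇒  (1, 1)
     R1 -= 11·R0  ⇒  (0, 5)
[2] R1 /= 5  ⇒  (0, 1)
     R0 -= 1·R1  ⇒  (1, 0)

rank = 2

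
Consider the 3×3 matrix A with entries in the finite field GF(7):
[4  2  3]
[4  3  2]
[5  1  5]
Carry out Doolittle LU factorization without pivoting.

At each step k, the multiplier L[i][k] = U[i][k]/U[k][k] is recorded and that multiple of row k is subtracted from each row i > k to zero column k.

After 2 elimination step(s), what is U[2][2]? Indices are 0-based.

[col 0] pivot 4
  R1 -= 1*R0 → (0, 1, 6)  (L[1][0] := 1)
  R2 -= 3*R0 → (0, 2, 3)  (L[2][0] := 3)
[col 1] pivot 1
  R2 -= 2*R1 → (0, 0, 5)  (L[2][1] := 2)

U[2][2] = 5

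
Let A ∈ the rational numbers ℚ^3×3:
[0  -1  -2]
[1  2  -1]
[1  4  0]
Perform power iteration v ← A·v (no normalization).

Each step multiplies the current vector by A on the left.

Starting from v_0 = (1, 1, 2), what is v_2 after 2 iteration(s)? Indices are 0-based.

v_0 = (1, 1, 2).
v_1 = A·v_0 = (-5, 1, 5).
v_2 = A·v_1 = (-11, -8, -1).

v_2 = (-11, -8, -1)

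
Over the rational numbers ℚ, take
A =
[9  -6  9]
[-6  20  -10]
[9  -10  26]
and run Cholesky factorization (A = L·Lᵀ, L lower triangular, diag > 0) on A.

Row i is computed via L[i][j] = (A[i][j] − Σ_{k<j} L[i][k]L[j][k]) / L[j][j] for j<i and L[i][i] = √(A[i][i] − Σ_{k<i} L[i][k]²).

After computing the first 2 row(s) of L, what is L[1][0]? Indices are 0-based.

Step 1: L[0][0] = √(9) = 3.
  L[1][0] = (-6) / L[0][0] = -2.
Step 2: L[1][1] = √(16) = 4.

L[1][0] = -2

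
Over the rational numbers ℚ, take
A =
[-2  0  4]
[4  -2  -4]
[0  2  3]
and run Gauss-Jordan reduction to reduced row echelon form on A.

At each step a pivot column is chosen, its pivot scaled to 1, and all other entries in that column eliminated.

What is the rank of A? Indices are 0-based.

pivot(0,0)=-2: scale R0 → (1, 0, -2)
  clear (1,0): R1 −= (4)R0 → (0, -2, 4)
pivot(1,1)=-2: scale R1 → (0, 1, -2)
  clear (2,1): R2 −= (2)R1 → (0, 0, 7)
pivot(2,2)=7: scale R2 → (0, 0, 1)
  clear (0,2): R0 −= (-2)R2 → (1, 0, 0)
  clear (1,2): R1 −= (-2)R2 → (0, 1, 0)

rank = 3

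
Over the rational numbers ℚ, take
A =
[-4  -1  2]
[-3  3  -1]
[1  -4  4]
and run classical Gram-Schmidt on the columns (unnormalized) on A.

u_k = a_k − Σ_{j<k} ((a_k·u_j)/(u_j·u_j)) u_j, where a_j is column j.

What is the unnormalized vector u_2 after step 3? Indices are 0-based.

Step 1: u_0 = a_0 = (-4, -3, 1).
Step 2: u_1 = a_1 − (-9/26)·u_0 = (-31/13, 51/26, -95/26).
Step 3: u_2 = a_2 − (-1/26)·u_0 − (-111/119)·u_1 = (-45/119, 5/7, 75/119).

u_2 = (-45/119, 5/7, 75/119)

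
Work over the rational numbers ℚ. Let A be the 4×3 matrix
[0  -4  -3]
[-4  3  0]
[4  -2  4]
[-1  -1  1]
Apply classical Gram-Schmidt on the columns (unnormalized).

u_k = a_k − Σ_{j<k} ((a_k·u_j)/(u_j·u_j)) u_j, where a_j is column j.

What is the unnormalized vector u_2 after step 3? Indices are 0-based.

u_2 = (-351/629, 876/629, 1256/629, 1520/629)

Step 1: u_0 = a_0 = (0, -4, 4, -1).
Step 2: u_1 = a_1 − (-19/33)·u_0 = (-4, 23/33, 10/33, -52/33).
Step 3: u_2 = a_2 − (5/11)·u_0 − (384/629)·u_1 = (-351/629, 876/629, 1256/629, 1520/629).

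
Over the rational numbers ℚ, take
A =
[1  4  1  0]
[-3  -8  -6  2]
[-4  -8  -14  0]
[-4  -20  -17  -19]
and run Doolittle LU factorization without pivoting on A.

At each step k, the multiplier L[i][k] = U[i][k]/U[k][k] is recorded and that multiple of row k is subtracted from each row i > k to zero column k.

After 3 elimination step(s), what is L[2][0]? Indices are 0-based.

k=0: U[0][0]=1
  eliminate (1,0): mult=-3, new row 1: (0, 4, -3, 2); set L[1][0]=-3
  eliminate (2,0): mult=-4, new row 2: (0, 8, -10, 0); set L[2][0]=-4
  eliminate (3,0): mult=-4, new row 3: (0, -4, -13, -19); set L[3][0]=-4
k=1: U[1][1]=4
  eliminate (2,1): mult=2, new row 2: (0, 0, -4, -4); set L[2][1]=2
  eliminate (3,1): mult=-1, new row 3: (0, 0, -16, -17); set L[3][1]=-1
k=2: U[2][2]=-4
  eliminate (3,2): mult=4, new row 3: (0, 0, 0, -1); set L[3][2]=4

L[2][0] = -4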